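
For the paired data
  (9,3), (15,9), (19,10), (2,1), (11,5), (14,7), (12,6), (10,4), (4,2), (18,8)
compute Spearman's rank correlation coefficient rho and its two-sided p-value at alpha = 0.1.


Step 1: Rank x and y separately (midranks; no ties here).
rank(x): 9->3, 15->8, 19->10, 2->1, 11->5, 14->7, 12->6, 10->4, 4->2, 18->9
rank(y): 3->3, 9->9, 10->10, 1->1, 5->5, 7->7, 6->6, 4->4, 2->2, 8->8
Step 2: d_i = R_x(i) - R_y(i); compute d_i^2.
  (3-3)^2=0, (8-9)^2=1, (10-10)^2=0, (1-1)^2=0, (5-5)^2=0, (7-7)^2=0, (6-6)^2=0, (4-4)^2=0, (2-2)^2=0, (9-8)^2=1
sum(d^2) = 2.
Step 3: rho = 1 - 6*2 / (10*(10^2 - 1)) = 1 - 12/990 = 0.987879.
Step 4: Under H0, t = rho * sqrt((n-2)/(1-rho^2)) = 18.0003 ~ t(8).
Step 5: Two-sided p-value from the t-distribution with 8 df = 0.000000.
Step 6: alpha = 0.1. reject H0.

rho = 0.9879, p = 0.000000, reject H0 at alpha = 0.1.


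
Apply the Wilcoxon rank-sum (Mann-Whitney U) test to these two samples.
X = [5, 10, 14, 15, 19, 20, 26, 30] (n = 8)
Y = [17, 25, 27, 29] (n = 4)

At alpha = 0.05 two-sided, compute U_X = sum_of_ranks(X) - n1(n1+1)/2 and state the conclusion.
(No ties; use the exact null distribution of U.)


Step 1: Combine and sort all 12 observations; assign midranks.
sorted (value, group): (5,X), (10,X), (14,X), (15,X), (17,Y), (19,X), (20,X), (25,Y), (26,X), (27,Y), (29,Y), (30,X)
ranks: 5->1, 10->2, 14->3, 15->4, 17->5, 19->6, 20->7, 25->8, 26->9, 27->10, 29->11, 30->12
Step 2: Rank sum for X: R1 = 1 + 2 + 3 + 4 + 6 + 7 + 9 + 12 = 44.
Step 3: U_X = R1 - n1(n1+1)/2 = 44 - 8*9/2 = 44 - 36 = 8.
       U_Y = n1*n2 - U_X = 32 - 8 = 24.
Step 4: No ties, so the exact null distribution of U (based on enumerating the C(12,8) = 495 equally likely rank assignments) gives the two-sided p-value.
Step 5: p-value = 0.214141; compare to alpha = 0.05. fail to reject H0.

U_X = 8, p = 0.214141, fail to reject H0 at alpha = 0.05.


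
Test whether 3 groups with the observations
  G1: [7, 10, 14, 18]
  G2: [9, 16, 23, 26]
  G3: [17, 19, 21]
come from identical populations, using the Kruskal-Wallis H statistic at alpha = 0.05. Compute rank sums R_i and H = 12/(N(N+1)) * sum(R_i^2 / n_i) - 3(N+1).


Step 1: Combine all N = 11 observations and assign midranks.
sorted (value, group, rank): (7,G1,1), (9,G2,2), (10,G1,3), (14,G1,4), (16,G2,5), (17,G3,6), (18,G1,7), (19,G3,8), (21,G3,9), (23,G2,10), (26,G2,11)
Step 2: Sum ranks within each group.
R_1 = 15 (n_1 = 4)
R_2 = 28 (n_2 = 4)
R_3 = 23 (n_3 = 3)
Step 3: H = 12/(N(N+1)) * sum(R_i^2/n_i) - 3(N+1)
     = 12/(11*12) * (15^2/4 + 28^2/4 + 23^2/3) - 3*12
     = 0.090909 * 428.583 - 36
     = 2.962121.
Step 4: No ties, so H is used without correction.
Step 5: Under H0, H ~ chi^2(2); p-value = 0.227396.
Step 6: alpha = 0.05. fail to reject H0.

H = 2.9621, df = 2, p = 0.227396, fail to reject H0.


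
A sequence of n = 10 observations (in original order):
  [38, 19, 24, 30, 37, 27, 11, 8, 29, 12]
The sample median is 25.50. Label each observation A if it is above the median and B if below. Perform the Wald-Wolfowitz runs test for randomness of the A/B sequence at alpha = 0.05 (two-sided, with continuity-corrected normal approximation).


Step 1: Compute median = 25.50; label A = above, B = below.
Labels in order: ABBAAABBAB  (n_A = 5, n_B = 5)
Step 2: Count runs R = 6.
Step 3: Under H0 (random ordering), E[R] = 2*n_A*n_B/(n_A+n_B) + 1 = 2*5*5/10 + 1 = 6.0000.
        Var[R] = 2*n_A*n_B*(2*n_A*n_B - n_A - n_B) / ((n_A+n_B)^2 * (n_A+n_B-1)) = 2000/900 = 2.2222.
        SD[R] = 1.4907.
Step 4: R = E[R], so z = 0 with no continuity correction.
Step 5: Two-sided p-value via normal approximation = 2*(1 - Phi(|z|)) = 1.000000.
Step 6: alpha = 0.05. fail to reject H0.

R = 6, z = 0.0000, p = 1.000000, fail to reject H0.


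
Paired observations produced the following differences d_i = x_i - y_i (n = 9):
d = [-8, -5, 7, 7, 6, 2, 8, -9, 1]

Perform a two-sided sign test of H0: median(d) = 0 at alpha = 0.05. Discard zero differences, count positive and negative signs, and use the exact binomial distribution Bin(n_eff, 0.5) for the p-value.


Step 1: Discard zero differences. Original n = 9; n_eff = number of nonzero differences = 9.
Nonzero differences (with sign): -8, -5, +7, +7, +6, +2, +8, -9, +1
Step 2: Count signs: positive = 6, negative = 3.
Step 3: Under H0: P(positive) = 0.5, so the number of positives S ~ Bin(9, 0.5).
Step 4: Two-sided exact p-value = sum of Bin(9,0.5) probabilities at or below the observed probability = 0.507812.
Step 5: alpha = 0.05. fail to reject H0.

n_eff = 9, pos = 6, neg = 3, p = 0.507812, fail to reject H0.


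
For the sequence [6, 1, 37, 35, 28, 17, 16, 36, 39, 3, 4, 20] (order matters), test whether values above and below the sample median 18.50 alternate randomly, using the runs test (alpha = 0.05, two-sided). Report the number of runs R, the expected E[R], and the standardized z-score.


Step 1: Compute median = 18.50; label A = above, B = below.
Labels in order: BBAAABBAABBA  (n_A = 6, n_B = 6)
Step 2: Count runs R = 6.
Step 3: Under H0 (random ordering), E[R] = 2*n_A*n_B/(n_A+n_B) + 1 = 2*6*6/12 + 1 = 7.0000.
        Var[R] = 2*n_A*n_B*(2*n_A*n_B - n_A - n_B) / ((n_A+n_B)^2 * (n_A+n_B-1)) = 4320/1584 = 2.7273.
        SD[R] = 1.6514.
Step 4: Continuity-corrected z = (R + 0.5 - E[R]) / SD[R] = (6 + 0.5 - 7.0000) / 1.6514 = -0.3028.
Step 5: Two-sided p-value via normal approximation = 2*(1 - Phi(|z|)) = 0.762069.
Step 6: alpha = 0.05. fail to reject H0.

R = 6, z = -0.3028, p = 0.762069, fail to reject H0.


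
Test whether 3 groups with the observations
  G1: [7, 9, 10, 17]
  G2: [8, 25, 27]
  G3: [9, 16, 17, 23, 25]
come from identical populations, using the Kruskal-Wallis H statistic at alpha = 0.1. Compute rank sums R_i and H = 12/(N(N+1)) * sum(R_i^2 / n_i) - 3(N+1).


Step 1: Combine all N = 12 observations and assign midranks.
sorted (value, group, rank): (7,G1,1), (8,G2,2), (9,G1,3.5), (9,G3,3.5), (10,G1,5), (16,G3,6), (17,G1,7.5), (17,G3,7.5), (23,G3,9), (25,G2,10.5), (25,G3,10.5), (27,G2,12)
Step 2: Sum ranks within each group.
R_1 = 17 (n_1 = 4)
R_2 = 24.5 (n_2 = 3)
R_3 = 36.5 (n_3 = 5)
Step 3: H = 12/(N(N+1)) * sum(R_i^2/n_i) - 3(N+1)
     = 12/(12*13) * (17^2/4 + 24.5^2/3 + 36.5^2/5) - 3*13
     = 0.076923 * 538.783 - 39
     = 2.444872.
Step 4: Ties present; correction factor C = 1 - 18/(12^3 - 12) = 0.989510. Corrected H = 2.444872 / 0.989510 = 2.470789.
Step 5: Under H0, H ~ chi^2(2); p-value = 0.290720.
Step 6: alpha = 0.1. fail to reject H0.

H = 2.4708, df = 2, p = 0.290720, fail to reject H0.


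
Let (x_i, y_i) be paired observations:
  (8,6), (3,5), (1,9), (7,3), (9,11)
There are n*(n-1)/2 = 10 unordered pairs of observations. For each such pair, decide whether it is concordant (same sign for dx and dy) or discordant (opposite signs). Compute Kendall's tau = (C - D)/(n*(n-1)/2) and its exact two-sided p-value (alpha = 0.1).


Step 1: Enumerate the 10 unordered pairs (i,j) with i<j and classify each by sign(x_j-x_i) * sign(y_j-y_i).
  (1,2):dx=-5,dy=-1->C; (1,3):dx=-7,dy=+3->D; (1,4):dx=-1,dy=-3->C; (1,5):dx=+1,dy=+5->C
  (2,3):dx=-2,dy=+4->D; (2,4):dx=+4,dy=-2->D; (2,5):dx=+6,dy=+6->C; (3,4):dx=+6,dy=-6->D
  (3,5):dx=+8,dy=+2->C; (4,5):dx=+2,dy=+8->C
Step 2: C = 6, D = 4, total pairs = 10.
Step 3: tau = (C - D)/(n(n-1)/2) = (6 - 4)/10 = 0.200000.
Step 4: Exact two-sided p-value (enumerate n! = 120 permutations of y under H0): p = 0.816667.
Step 5: alpha = 0.1. fail to reject H0.

tau_b = 0.2000 (C=6, D=4), p = 0.816667, fail to reject H0.


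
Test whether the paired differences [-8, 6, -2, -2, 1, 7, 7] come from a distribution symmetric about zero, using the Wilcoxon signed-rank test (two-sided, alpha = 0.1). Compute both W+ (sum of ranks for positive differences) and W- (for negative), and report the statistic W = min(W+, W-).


Step 1: Drop any zero differences (none here) and take |d_i|.
|d| = [8, 6, 2, 2, 1, 7, 7]
Step 2: Midrank |d_i| (ties get averaged ranks).
ranks: |8|->7, |6|->4, |2|->2.5, |2|->2.5, |1|->1, |7|->5.5, |7|->5.5
Step 3: Attach original signs; sum ranks with positive sign and with negative sign.
W+ = 4 + 1 + 5.5 + 5.5 = 16
W- = 7 + 2.5 + 2.5 = 12
(Check: W+ + W- = 28 should equal n(n+1)/2 = 28.)
Step 4: Test statistic W = min(W+, W-) = 12.
Step 5: Ties in |d|, so use the tie-corrected normal approximation.
        E[W] = n(n+1)/4 = 7*8/4 = 14.
        Tie groups: |d|=2 (t=2), |d|=7 (t=2); sum(t^3 - t) = 12.
        Var[W] = n(n+1)(2n+1)/24 - sum(t^3-t)/48 = 840/24 - 12/48 = 34.75.
        z = (W - E[W]) / sqrt(Var[W]) = (12 - 14) / 5.8949 = -0.3393.
        Two-sided p = 2*Phi(z) = 0.734402.
Step 6: alpha = 0.1. fail to reject H0.

W+ = 16, W- = 12, W = min = 12, p = 0.734402, fail to reject H0.


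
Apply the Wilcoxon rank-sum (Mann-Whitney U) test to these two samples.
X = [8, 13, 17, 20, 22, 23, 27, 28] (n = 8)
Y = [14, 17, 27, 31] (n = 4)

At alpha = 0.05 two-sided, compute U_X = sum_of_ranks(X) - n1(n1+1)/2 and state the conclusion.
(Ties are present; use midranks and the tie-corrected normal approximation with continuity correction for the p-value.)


Step 1: Combine and sort all 12 observations; assign midranks.
sorted (value, group): (8,X), (13,X), (14,Y), (17,X), (17,Y), (20,X), (22,X), (23,X), (27,X), (27,Y), (28,X), (31,Y)
ranks: 8->1, 13->2, 14->3, 17->4.5, 17->4.5, 20->6, 22->7, 23->8, 27->9.5, 27->9.5, 28->11, 31->12
Step 2: Rank sum for X: R1 = 1 + 2 + 4.5 + 6 + 7 + 8 + 9.5 + 11 = 49.
Step 3: U_X = R1 - n1(n1+1)/2 = 49 - 8*9/2 = 49 - 36 = 13.
       U_Y = n1*n2 - U_X = 32 - 13 = 19.
Step 4: Ties are present, so use the tie-corrected normal approximation (with continuity correction) for the p-value.
Step 5: p-value = 0.670038; compare to alpha = 0.05. fail to reject H0.

U_X = 13, p = 0.670038, fail to reject H0 at alpha = 0.05.


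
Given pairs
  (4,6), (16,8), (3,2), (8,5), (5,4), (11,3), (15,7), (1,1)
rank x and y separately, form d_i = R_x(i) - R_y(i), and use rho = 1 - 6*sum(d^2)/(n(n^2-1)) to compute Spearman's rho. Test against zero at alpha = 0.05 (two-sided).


Step 1: Rank x and y separately (midranks; no ties here).
rank(x): 4->3, 16->8, 3->2, 8->5, 5->4, 11->6, 15->7, 1->1
rank(y): 6->6, 8->8, 2->2, 5->5, 4->4, 3->3, 7->7, 1->1
Step 2: d_i = R_x(i) - R_y(i); compute d_i^2.
  (3-6)^2=9, (8-8)^2=0, (2-2)^2=0, (5-5)^2=0, (4-4)^2=0, (6-3)^2=9, (7-7)^2=0, (1-1)^2=0
sum(d^2) = 18.
Step 3: rho = 1 - 6*18 / (8*(8^2 - 1)) = 1 - 108/504 = 0.785714.
Step 4: Under H0, t = rho * sqrt((n-2)/(1-rho^2)) = 3.1113 ~ t(6).
Step 5: Two-sided p-value from the t-distribution with 6 df = 0.020815.
Step 6: alpha = 0.05. reject H0.

rho = 0.7857, p = 0.020815, reject H0 at alpha = 0.05.


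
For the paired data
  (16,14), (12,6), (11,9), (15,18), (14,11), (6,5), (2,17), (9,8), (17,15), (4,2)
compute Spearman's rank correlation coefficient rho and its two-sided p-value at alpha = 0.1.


Step 1: Rank x and y separately (midranks; no ties here).
rank(x): 16->9, 12->6, 11->5, 15->8, 14->7, 6->3, 2->1, 9->4, 17->10, 4->2
rank(y): 14->7, 6->3, 9->5, 18->10, 11->6, 5->2, 17->9, 8->4, 15->8, 2->1
Step 2: d_i = R_x(i) - R_y(i); compute d_i^2.
  (9-7)^2=4, (6-3)^2=9, (5-5)^2=0, (8-10)^2=4, (7-6)^2=1, (3-2)^2=1, (1-9)^2=64, (4-4)^2=0, (10-8)^2=4, (2-1)^2=1
sum(d^2) = 88.
Step 3: rho = 1 - 6*88 / (10*(10^2 - 1)) = 1 - 528/990 = 0.466667.
Step 4: Under H0, t = rho * sqrt((n-2)/(1-rho^2)) = 1.4924 ~ t(8).
Step 5: Two-sided p-value from the t-distribution with 8 df = 0.173939.
Step 6: alpha = 0.1. fail to reject H0.

rho = 0.4667, p = 0.173939, fail to reject H0 at alpha = 0.1.


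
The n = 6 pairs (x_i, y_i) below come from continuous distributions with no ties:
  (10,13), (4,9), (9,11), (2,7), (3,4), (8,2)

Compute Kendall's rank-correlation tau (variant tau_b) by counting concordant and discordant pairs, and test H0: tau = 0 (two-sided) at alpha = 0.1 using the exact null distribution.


Step 1: Enumerate the 15 unordered pairs (i,j) with i<j and classify each by sign(x_j-x_i) * sign(y_j-y_i).
  (1,2):dx=-6,dy=-4->C; (1,3):dx=-1,dy=-2->C; (1,4):dx=-8,dy=-6->C; (1,5):dx=-7,dy=-9->C
  (1,6):dx=-2,dy=-11->C; (2,3):dx=+5,dy=+2->C; (2,4):dx=-2,dy=-2->C; (2,5):dx=-1,dy=-5->C
  (2,6):dx=+4,dy=-7->D; (3,4):dx=-7,dy=-4->C; (3,5):dx=-6,dy=-7->C; (3,6):dx=-1,dy=-9->C
  (4,5):dx=+1,dy=-3->D; (4,6):dx=+6,dy=-5->D; (5,6):dx=+5,dy=-2->D
Step 2: C = 11, D = 4, total pairs = 15.
Step 3: tau = (C - D)/(n(n-1)/2) = (11 - 4)/15 = 0.466667.
Step 4: Exact two-sided p-value (enumerate n! = 720 permutations of y under H0): p = 0.272222.
Step 5: alpha = 0.1. fail to reject H0.

tau_b = 0.4667 (C=11, D=4), p = 0.272222, fail to reject H0.


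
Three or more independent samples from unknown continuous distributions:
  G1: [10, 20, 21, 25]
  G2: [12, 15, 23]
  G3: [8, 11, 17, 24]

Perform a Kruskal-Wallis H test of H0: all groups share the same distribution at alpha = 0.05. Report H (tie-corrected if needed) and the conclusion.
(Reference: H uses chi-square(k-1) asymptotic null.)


Step 1: Combine all N = 11 observations and assign midranks.
sorted (value, group, rank): (8,G3,1), (10,G1,2), (11,G3,3), (12,G2,4), (15,G2,5), (17,G3,6), (20,G1,7), (21,G1,8), (23,G2,9), (24,G3,10), (25,G1,11)
Step 2: Sum ranks within each group.
R_1 = 28 (n_1 = 4)
R_2 = 18 (n_2 = 3)
R_3 = 20 (n_3 = 4)
Step 3: H = 12/(N(N+1)) * sum(R_i^2/n_i) - 3(N+1)
     = 12/(11*12) * (28^2/4 + 18^2/3 + 20^2/4) - 3*12
     = 0.090909 * 404 - 36
     = 0.727273.
Step 4: No ties, so H is used without correction.
Step 5: Under H0, H ~ chi^2(2); p-value = 0.695144.
Step 6: alpha = 0.05. fail to reject H0.

H = 0.7273, df = 2, p = 0.695144, fail to reject H0.


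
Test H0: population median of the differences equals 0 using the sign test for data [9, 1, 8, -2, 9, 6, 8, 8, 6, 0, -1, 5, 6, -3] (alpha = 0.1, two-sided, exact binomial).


Step 1: Discard zero differences. Original n = 14; n_eff = number of nonzero differences = 13.
Nonzero differences (with sign): +9, +1, +8, -2, +9, +6, +8, +8, +6, -1, +5, +6, -3
Step 2: Count signs: positive = 10, negative = 3.
Step 3: Under H0: P(positive) = 0.5, so the number of positives S ~ Bin(13, 0.5).
Step 4: Two-sided exact p-value = sum of Bin(13,0.5) probabilities at or below the observed probability = 0.092285.
Step 5: alpha = 0.1. reject H0.

n_eff = 13, pos = 10, neg = 3, p = 0.092285, reject H0.


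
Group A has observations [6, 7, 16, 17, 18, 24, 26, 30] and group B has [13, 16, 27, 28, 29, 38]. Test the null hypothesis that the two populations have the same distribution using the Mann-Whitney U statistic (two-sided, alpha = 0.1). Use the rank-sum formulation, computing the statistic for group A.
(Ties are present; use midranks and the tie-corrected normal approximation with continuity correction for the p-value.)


Step 1: Combine and sort all 14 observations; assign midranks.
sorted (value, group): (6,X), (7,X), (13,Y), (16,X), (16,Y), (17,X), (18,X), (24,X), (26,X), (27,Y), (28,Y), (29,Y), (30,X), (38,Y)
ranks: 6->1, 7->2, 13->3, 16->4.5, 16->4.5, 17->6, 18->7, 24->8, 26->9, 27->10, 28->11, 29->12, 30->13, 38->14
Step 2: Rank sum for X: R1 = 1 + 2 + 4.5 + 6 + 7 + 8 + 9 + 13 = 50.5.
Step 3: U_X = R1 - n1(n1+1)/2 = 50.5 - 8*9/2 = 50.5 - 36 = 14.5.
       U_Y = n1*n2 - U_X = 48 - 14.5 = 33.5.
Step 4: Ties are present, so use the tie-corrected normal approximation (with continuity correction) for the p-value.
Step 5: p-value = 0.244759; compare to alpha = 0.1. fail to reject H0.

U_X = 14.5, p = 0.244759, fail to reject H0 at alpha = 0.1.


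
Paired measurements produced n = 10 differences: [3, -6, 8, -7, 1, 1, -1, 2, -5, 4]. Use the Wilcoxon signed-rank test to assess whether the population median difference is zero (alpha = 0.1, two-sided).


Step 1: Drop any zero differences (none here) and take |d_i|.
|d| = [3, 6, 8, 7, 1, 1, 1, 2, 5, 4]
Step 2: Midrank |d_i| (ties get averaged ranks).
ranks: |3|->5, |6|->8, |8|->10, |7|->9, |1|->2, |1|->2, |1|->2, |2|->4, |5|->7, |4|->6
Step 3: Attach original signs; sum ranks with positive sign and with negative sign.
W+ = 5 + 10 + 2 + 2 + 4 + 6 = 29
W- = 8 + 9 + 2 + 7 = 26
(Check: W+ + W- = 55 should equal n(n+1)/2 = 55.)
Step 4: Test statistic W = min(W+, W-) = 26.
Step 5: Ties in |d|, so use the tie-corrected normal approximation.
        E[W] = n(n+1)/4 = 10*11/4 = 27.5.
        Tie groups: |d|=1 (t=3); sum(t^3 - t) = 24.
        Var[W] = n(n+1)(2n+1)/24 - sum(t^3-t)/48 = 2310/24 - 24/48 = 95.75.
        z = (W - E[W]) / sqrt(Var[W]) = (26 - 27.5) / 9.7852 = -0.1533.
        Two-sided p = 2*Phi(z) = 0.878167.
Step 6: alpha = 0.1. fail to reject H0.

W+ = 29, W- = 26, W = min = 26, p = 0.878167, fail to reject H0.


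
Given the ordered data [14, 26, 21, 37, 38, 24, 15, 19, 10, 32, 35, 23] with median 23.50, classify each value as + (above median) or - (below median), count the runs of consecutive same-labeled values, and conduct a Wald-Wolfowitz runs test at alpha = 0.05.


Step 1: Compute median = 23.50; label A = above, B = below.
Labels in order: BABAAABBBAAB  (n_A = 6, n_B = 6)
Step 2: Count runs R = 7.
Step 3: Under H0 (random ordering), E[R] = 2*n_A*n_B/(n_A+n_B) + 1 = 2*6*6/12 + 1 = 7.0000.
        Var[R] = 2*n_A*n_B*(2*n_A*n_B - n_A - n_B) / ((n_A+n_B)^2 * (n_A+n_B-1)) = 4320/1584 = 2.7273.
        SD[R] = 1.6514.
Step 4: R = E[R], so z = 0 with no continuity correction.
Step 5: Two-sided p-value via normal approximation = 2*(1 - Phi(|z|)) = 1.000000.
Step 6: alpha = 0.05. fail to reject H0.

R = 7, z = 0.0000, p = 1.000000, fail to reject H0.


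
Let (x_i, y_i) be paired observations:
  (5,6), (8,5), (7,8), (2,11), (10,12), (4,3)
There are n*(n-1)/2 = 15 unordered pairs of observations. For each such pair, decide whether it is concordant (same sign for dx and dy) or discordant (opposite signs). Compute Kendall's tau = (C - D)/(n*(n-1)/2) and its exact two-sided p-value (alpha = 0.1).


Step 1: Enumerate the 15 unordered pairs (i,j) with i<j and classify each by sign(x_j-x_i) * sign(y_j-y_i).
  (1,2):dx=+3,dy=-1->D; (1,3):dx=+2,dy=+2->C; (1,4):dx=-3,dy=+5->D; (1,5):dx=+5,dy=+6->C
  (1,6):dx=-1,dy=-3->C; (2,3):dx=-1,dy=+3->D; (2,4):dx=-6,dy=+6->D; (2,5):dx=+2,dy=+7->C
  (2,6):dx=-4,dy=-2->C; (3,4):dx=-5,dy=+3->D; (3,5):dx=+3,dy=+4->C; (3,6):dx=-3,dy=-5->C
  (4,5):dx=+8,dy=+1->C; (4,6):dx=+2,dy=-8->D; (5,6):dx=-6,dy=-9->C
Step 2: C = 9, D = 6, total pairs = 15.
Step 3: tau = (C - D)/(n(n-1)/2) = (9 - 6)/15 = 0.200000.
Step 4: Exact two-sided p-value (enumerate n! = 720 permutations of y under H0): p = 0.719444.
Step 5: alpha = 0.1. fail to reject H0.

tau_b = 0.2000 (C=9, D=6), p = 0.719444, fail to reject H0.


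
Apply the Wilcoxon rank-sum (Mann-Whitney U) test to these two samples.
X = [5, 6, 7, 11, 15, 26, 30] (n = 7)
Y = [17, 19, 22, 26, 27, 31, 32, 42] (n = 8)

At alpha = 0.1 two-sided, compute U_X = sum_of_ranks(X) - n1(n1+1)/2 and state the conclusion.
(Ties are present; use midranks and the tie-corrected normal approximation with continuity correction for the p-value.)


Step 1: Combine and sort all 15 observations; assign midranks.
sorted (value, group): (5,X), (6,X), (7,X), (11,X), (15,X), (17,Y), (19,Y), (22,Y), (26,X), (26,Y), (27,Y), (30,X), (31,Y), (32,Y), (42,Y)
ranks: 5->1, 6->2, 7->3, 11->4, 15->5, 17->6, 19->7, 22->8, 26->9.5, 26->9.5, 27->11, 30->12, 31->13, 32->14, 42->15
Step 2: Rank sum for X: R1 = 1 + 2 + 3 + 4 + 5 + 9.5 + 12 = 36.5.
Step 3: U_X = R1 - n1(n1+1)/2 = 36.5 - 7*8/2 = 36.5 - 28 = 8.5.
       U_Y = n1*n2 - U_X = 56 - 8.5 = 47.5.
Step 4: Ties are present, so use the tie-corrected normal approximation (with continuity correction) for the p-value.
Step 5: p-value = 0.027751; compare to alpha = 0.1. reject H0.

U_X = 8.5, p = 0.027751, reject H0 at alpha = 0.1.


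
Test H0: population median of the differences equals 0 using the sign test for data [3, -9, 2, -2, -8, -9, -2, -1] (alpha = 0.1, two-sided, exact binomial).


Step 1: Discard zero differences. Original n = 8; n_eff = number of nonzero differences = 8.
Nonzero differences (with sign): +3, -9, +2, -2, -8, -9, -2, -1
Step 2: Count signs: positive = 2, negative = 6.
Step 3: Under H0: P(positive) = 0.5, so the number of positives S ~ Bin(8, 0.5).
Step 4: Two-sided exact p-value = sum of Bin(8,0.5) probabilities at or below the observed probability = 0.289062.
Step 5: alpha = 0.1. fail to reject H0.

n_eff = 8, pos = 2, neg = 6, p = 0.289062, fail to reject H0.


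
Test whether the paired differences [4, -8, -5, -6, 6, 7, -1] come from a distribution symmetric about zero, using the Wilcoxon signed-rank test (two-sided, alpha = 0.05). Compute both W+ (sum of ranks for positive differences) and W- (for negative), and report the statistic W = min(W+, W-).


Step 1: Drop any zero differences (none here) and take |d_i|.
|d| = [4, 8, 5, 6, 6, 7, 1]
Step 2: Midrank |d_i| (ties get averaged ranks).
ranks: |4|->2, |8|->7, |5|->3, |6|->4.5, |6|->4.5, |7|->6, |1|->1
Step 3: Attach original signs; sum ranks with positive sign and with negative sign.
W+ = 2 + 4.5 + 6 = 12.5
W- = 7 + 3 + 4.5 + 1 = 15.5
(Check: W+ + W- = 28 should equal n(n+1)/2 = 28.)
Step 4: Test statistic W = min(W+, W-) = 12.5.
Step 5: Ties in |d|, so use the tie-corrected normal approximation.
        E[W] = n(n+1)/4 = 7*8/4 = 14.
        Tie groups: |d|=6 (t=2); sum(t^3 - t) = 6.
        Var[W] = n(n+1)(2n+1)/24 - sum(t^3-t)/48 = 840/24 - 6/48 = 34.875.
        z = (W - E[W]) / sqrt(Var[W]) = (12.5 - 14) / 5.9055 = -0.2540.
        Two-sided p = 2*Phi(z) = 0.799495.
Step 6: alpha = 0.05. fail to reject H0.

W+ = 12.5, W- = 15.5, W = min = 12.5, p = 0.799495, fail to reject H0.


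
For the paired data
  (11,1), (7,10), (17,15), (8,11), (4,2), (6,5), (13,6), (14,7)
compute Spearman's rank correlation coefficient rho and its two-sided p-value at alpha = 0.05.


Step 1: Rank x and y separately (midranks; no ties here).
rank(x): 11->5, 7->3, 17->8, 8->4, 4->1, 6->2, 13->6, 14->7
rank(y): 1->1, 10->6, 15->8, 11->7, 2->2, 5->3, 6->4, 7->5
Step 2: d_i = R_x(i) - R_y(i); compute d_i^2.
  (5-1)^2=16, (3-6)^2=9, (8-8)^2=0, (4-7)^2=9, (1-2)^2=1, (2-3)^2=1, (6-4)^2=4, (7-5)^2=4
sum(d^2) = 44.
Step 3: rho = 1 - 6*44 / (8*(8^2 - 1)) = 1 - 264/504 = 0.476190.
Step 4: Under H0, t = rho * sqrt((n-2)/(1-rho^2)) = 1.3265 ~ t(6).
Step 5: Two-sided p-value from the t-distribution with 6 df = 0.232936.
Step 6: alpha = 0.05. fail to reject H0.

rho = 0.4762, p = 0.232936, fail to reject H0 at alpha = 0.05.


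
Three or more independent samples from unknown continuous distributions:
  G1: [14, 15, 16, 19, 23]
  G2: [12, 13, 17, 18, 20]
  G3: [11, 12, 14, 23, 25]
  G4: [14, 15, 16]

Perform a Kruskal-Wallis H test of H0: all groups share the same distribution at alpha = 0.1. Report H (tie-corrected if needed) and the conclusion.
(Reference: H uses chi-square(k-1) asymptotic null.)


Step 1: Combine all N = 18 observations and assign midranks.
sorted (value, group, rank): (11,G3,1), (12,G2,2.5), (12,G3,2.5), (13,G2,4), (14,G1,6), (14,G3,6), (14,G4,6), (15,G1,8.5), (15,G4,8.5), (16,G1,10.5), (16,G4,10.5), (17,G2,12), (18,G2,13), (19,G1,14), (20,G2,15), (23,G1,16.5), (23,G3,16.5), (25,G3,18)
Step 2: Sum ranks within each group.
R_1 = 55.5 (n_1 = 5)
R_2 = 46.5 (n_2 = 5)
R_3 = 44 (n_3 = 5)
R_4 = 25 (n_4 = 3)
Step 3: H = 12/(N(N+1)) * sum(R_i^2/n_i) - 3(N+1)
     = 12/(18*19) * (55.5^2/5 + 46.5^2/5 + 44^2/5 + 25^2/3) - 3*19
     = 0.035088 * 1644.03 - 57
     = 0.685380.
Step 4: Ties present; correction factor C = 1 - 48/(18^3 - 18) = 0.991744. Corrected H = 0.685380 / 0.991744 = 0.691086.
Step 5: Under H0, H ~ chi^2(3); p-value = 0.875299.
Step 6: alpha = 0.1. fail to reject H0.

H = 0.6911, df = 3, p = 0.875299, fail to reject H0.


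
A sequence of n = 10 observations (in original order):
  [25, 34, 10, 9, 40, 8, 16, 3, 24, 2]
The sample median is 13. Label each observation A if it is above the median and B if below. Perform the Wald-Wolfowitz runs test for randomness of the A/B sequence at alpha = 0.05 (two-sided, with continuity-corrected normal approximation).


Step 1: Compute median = 13; label A = above, B = below.
Labels in order: AABBABABAB  (n_A = 5, n_B = 5)
Step 2: Count runs R = 8.
Step 3: Under H0 (random ordering), E[R] = 2*n_A*n_B/(n_A+n_B) + 1 = 2*5*5/10 + 1 = 6.0000.
        Var[R] = 2*n_A*n_B*(2*n_A*n_B - n_A - n_B) / ((n_A+n_B)^2 * (n_A+n_B-1)) = 2000/900 = 2.2222.
        SD[R] = 1.4907.
Step 4: Continuity-corrected z = (R - 0.5 - E[R]) / SD[R] = (8 - 0.5 - 6.0000) / 1.4907 = 1.0062.
Step 5: Two-sided p-value via normal approximation = 2*(1 - Phi(|z|)) = 0.314305.
Step 6: alpha = 0.05. fail to reject H0.

R = 8, z = 1.0062, p = 0.314305, fail to reject H0.


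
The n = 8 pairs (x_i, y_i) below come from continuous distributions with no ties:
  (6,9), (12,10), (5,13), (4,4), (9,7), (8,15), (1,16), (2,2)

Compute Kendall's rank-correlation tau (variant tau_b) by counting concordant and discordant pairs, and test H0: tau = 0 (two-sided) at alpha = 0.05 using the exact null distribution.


Step 1: Enumerate the 28 unordered pairs (i,j) with i<j and classify each by sign(x_j-x_i) * sign(y_j-y_i).
  (1,2):dx=+6,dy=+1->C; (1,3):dx=-1,dy=+4->D; (1,4):dx=-2,dy=-5->C; (1,5):dx=+3,dy=-2->D
  (1,6):dx=+2,dy=+6->C; (1,7):dx=-5,dy=+7->D; (1,8):dx=-4,dy=-7->C; (2,3):dx=-7,dy=+3->D
  (2,4):dx=-8,dy=-6->C; (2,5):dx=-3,dy=-3->C; (2,6):dx=-4,dy=+5->D; (2,7):dx=-11,dy=+6->D
  (2,8):dx=-10,dy=-8->C; (3,4):dx=-1,dy=-9->C; (3,5):dx=+4,dy=-6->D; (3,6):dx=+3,dy=+2->C
  (3,7):dx=-4,dy=+3->D; (3,8):dx=-3,dy=-11->C; (4,5):dx=+5,dy=+3->C; (4,6):dx=+4,dy=+11->C
  (4,7):dx=-3,dy=+12->D; (4,8):dx=-2,dy=-2->C; (5,6):dx=-1,dy=+8->D; (5,7):dx=-8,dy=+9->D
  (5,8):dx=-7,dy=-5->C; (6,7):dx=-7,dy=+1->D; (6,8):dx=-6,dy=-13->C; (7,8):dx=+1,dy=-14->D
Step 2: C = 15, D = 13, total pairs = 28.
Step 3: tau = (C - D)/(n(n-1)/2) = (15 - 13)/28 = 0.071429.
Step 4: Exact two-sided p-value (enumerate n! = 40320 permutations of y under H0): p = 0.904861.
Step 5: alpha = 0.05. fail to reject H0.

tau_b = 0.0714 (C=15, D=13), p = 0.904861, fail to reject H0.


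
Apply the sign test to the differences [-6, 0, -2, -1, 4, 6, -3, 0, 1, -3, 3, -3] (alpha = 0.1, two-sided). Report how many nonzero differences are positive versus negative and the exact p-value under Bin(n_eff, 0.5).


Step 1: Discard zero differences. Original n = 12; n_eff = number of nonzero differences = 10.
Nonzero differences (with sign): -6, -2, -1, +4, +6, -3, +1, -3, +3, -3
Step 2: Count signs: positive = 4, negative = 6.
Step 3: Under H0: P(positive) = 0.5, so the number of positives S ~ Bin(10, 0.5).
Step 4: Two-sided exact p-value = sum of Bin(10,0.5) probabilities at or below the observed probability = 0.753906.
Step 5: alpha = 0.1. fail to reject H0.

n_eff = 10, pos = 4, neg = 6, p = 0.753906, fail to reject H0.


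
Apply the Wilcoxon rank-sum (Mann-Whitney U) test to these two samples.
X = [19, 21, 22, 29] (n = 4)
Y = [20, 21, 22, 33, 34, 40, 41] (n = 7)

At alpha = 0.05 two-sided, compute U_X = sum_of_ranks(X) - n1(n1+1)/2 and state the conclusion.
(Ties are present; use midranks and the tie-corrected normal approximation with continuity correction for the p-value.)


Step 1: Combine and sort all 11 observations; assign midranks.
sorted (value, group): (19,X), (20,Y), (21,X), (21,Y), (22,X), (22,Y), (29,X), (33,Y), (34,Y), (40,Y), (41,Y)
ranks: 19->1, 20->2, 21->3.5, 21->3.5, 22->5.5, 22->5.5, 29->7, 33->8, 34->9, 40->10, 41->11
Step 2: Rank sum for X: R1 = 1 + 3.5 + 5.5 + 7 = 17.
Step 3: U_X = R1 - n1(n1+1)/2 = 17 - 4*5/2 = 17 - 10 = 7.
       U_Y = n1*n2 - U_X = 28 - 7 = 21.
Step 4: Ties are present, so use the tie-corrected normal approximation (with continuity correction) for the p-value.
Step 5: p-value = 0.217200; compare to alpha = 0.05. fail to reject H0.

U_X = 7, p = 0.217200, fail to reject H0 at alpha = 0.05.


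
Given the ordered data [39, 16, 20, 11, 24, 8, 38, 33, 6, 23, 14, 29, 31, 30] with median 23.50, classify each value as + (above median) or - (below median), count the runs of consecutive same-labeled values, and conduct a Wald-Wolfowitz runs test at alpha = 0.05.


Step 1: Compute median = 23.50; label A = above, B = below.
Labels in order: ABBBABAABBBAAA  (n_A = 7, n_B = 7)
Step 2: Count runs R = 7.
Step 3: Under H0 (random ordering), E[R] = 2*n_A*n_B/(n_A+n_B) + 1 = 2*7*7/14 + 1 = 8.0000.
        Var[R] = 2*n_A*n_B*(2*n_A*n_B - n_A - n_B) / ((n_A+n_B)^2 * (n_A+n_B-1)) = 8232/2548 = 3.2308.
        SD[R] = 1.7974.
Step 4: Continuity-corrected z = (R + 0.5 - E[R]) / SD[R] = (7 + 0.5 - 8.0000) / 1.7974 = -0.2782.
Step 5: Two-sided p-value via normal approximation = 2*(1 - Phi(|z|)) = 0.780879.
Step 6: alpha = 0.05. fail to reject H0.

R = 7, z = -0.2782, p = 0.780879, fail to reject H0.


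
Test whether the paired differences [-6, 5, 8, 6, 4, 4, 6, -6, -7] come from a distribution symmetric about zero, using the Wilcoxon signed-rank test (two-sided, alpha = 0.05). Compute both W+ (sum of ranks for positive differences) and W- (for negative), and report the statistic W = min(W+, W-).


Step 1: Drop any zero differences (none here) and take |d_i|.
|d| = [6, 5, 8, 6, 4, 4, 6, 6, 7]
Step 2: Midrank |d_i| (ties get averaged ranks).
ranks: |6|->5.5, |5|->3, |8|->9, |6|->5.5, |4|->1.5, |4|->1.5, |6|->5.5, |6|->5.5, |7|->8
Step 3: Attach original signs; sum ranks with positive sign and with negative sign.
W+ = 3 + 9 + 5.5 + 1.5 + 1.5 + 5.5 = 26
W- = 5.5 + 5.5 + 8 = 19
(Check: W+ + W- = 45 should equal n(n+1)/2 = 45.)
Step 4: Test statistic W = min(W+, W-) = 19.
Step 5: Ties in |d|, so use the tie-corrected normal approximation.
        E[W] = n(n+1)/4 = 9*10/4 = 22.5.
        Tie groups: |d|=4 (t=2), |d|=6 (t=4); sum(t^3 - t) = 66.
        Var[W] = n(n+1)(2n+1)/24 - sum(t^3-t)/48 = 1710/24 - 66/48 = 69.875.
        z = (W - E[W]) / sqrt(Var[W]) = (19 - 22.5) / 8.3591 = -0.4187.
        Two-sided p = 2*Phi(z) = 0.675432.
Step 6: alpha = 0.05. fail to reject H0.

W+ = 26, W- = 19, W = min = 19, p = 0.675432, fail to reject H0.


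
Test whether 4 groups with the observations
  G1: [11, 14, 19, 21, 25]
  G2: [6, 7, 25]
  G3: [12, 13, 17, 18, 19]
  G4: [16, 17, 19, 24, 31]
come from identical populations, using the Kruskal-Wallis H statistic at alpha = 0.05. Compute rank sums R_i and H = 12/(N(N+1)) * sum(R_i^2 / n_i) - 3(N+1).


Step 1: Combine all N = 18 observations and assign midranks.
sorted (value, group, rank): (6,G2,1), (7,G2,2), (11,G1,3), (12,G3,4), (13,G3,5), (14,G1,6), (16,G4,7), (17,G3,8.5), (17,G4,8.5), (18,G3,10), (19,G1,12), (19,G3,12), (19,G4,12), (21,G1,14), (24,G4,15), (25,G1,16.5), (25,G2,16.5), (31,G4,18)
Step 2: Sum ranks within each group.
R_1 = 51.5 (n_1 = 5)
R_2 = 19.5 (n_2 = 3)
R_3 = 39.5 (n_3 = 5)
R_4 = 60.5 (n_4 = 5)
Step 3: H = 12/(N(N+1)) * sum(R_i^2/n_i) - 3(N+1)
     = 12/(18*19) * (51.5^2/5 + 19.5^2/3 + 39.5^2/5 + 60.5^2/5) - 3*19
     = 0.035088 * 1701.3 - 57
     = 2.694737.
Step 4: Ties present; correction factor C = 1 - 36/(18^3 - 18) = 0.993808. Corrected H = 2.694737 / 0.993808 = 2.711526.
Step 5: Under H0, H ~ chi^2(3); p-value = 0.438272.
Step 6: alpha = 0.05. fail to reject H0.

H = 2.7115, df = 3, p = 0.438272, fail to reject H0.


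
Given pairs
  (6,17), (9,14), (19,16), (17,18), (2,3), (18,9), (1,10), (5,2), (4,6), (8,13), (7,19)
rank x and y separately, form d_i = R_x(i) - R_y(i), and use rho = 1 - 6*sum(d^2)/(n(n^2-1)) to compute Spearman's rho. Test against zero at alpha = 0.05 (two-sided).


Step 1: Rank x and y separately (midranks; no ties here).
rank(x): 6->5, 9->8, 19->11, 17->9, 2->2, 18->10, 1->1, 5->4, 4->3, 8->7, 7->6
rank(y): 17->9, 14->7, 16->8, 18->10, 3->2, 9->4, 10->5, 2->1, 6->3, 13->6, 19->11
Step 2: d_i = R_x(i) - R_y(i); compute d_i^2.
  (5-9)^2=16, (8-7)^2=1, (11-8)^2=9, (9-10)^2=1, (2-2)^2=0, (10-4)^2=36, (1-5)^2=16, (4-1)^2=9, (3-3)^2=0, (7-6)^2=1, (6-11)^2=25
sum(d^2) = 114.
Step 3: rho = 1 - 6*114 / (11*(11^2 - 1)) = 1 - 684/1320 = 0.481818.
Step 4: Under H0, t = rho * sqrt((n-2)/(1-rho^2)) = 1.6496 ~ t(9).
Step 5: Two-sided p-value from the t-distribution with 9 df = 0.133434.
Step 6: alpha = 0.05. fail to reject H0.

rho = 0.4818, p = 0.133434, fail to reject H0 at alpha = 0.05.


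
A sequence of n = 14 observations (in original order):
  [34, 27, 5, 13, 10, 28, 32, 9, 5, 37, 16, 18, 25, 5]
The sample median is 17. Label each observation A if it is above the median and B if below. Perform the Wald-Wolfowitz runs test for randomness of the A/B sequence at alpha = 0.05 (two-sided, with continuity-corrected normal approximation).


Step 1: Compute median = 17; label A = above, B = below.
Labels in order: AABBBAABBABAAB  (n_A = 7, n_B = 7)
Step 2: Count runs R = 8.
Step 3: Under H0 (random ordering), E[R] = 2*n_A*n_B/(n_A+n_B) + 1 = 2*7*7/14 + 1 = 8.0000.
        Var[R] = 2*n_A*n_B*(2*n_A*n_B - n_A - n_B) / ((n_A+n_B)^2 * (n_A+n_B-1)) = 8232/2548 = 3.2308.
        SD[R] = 1.7974.
Step 4: R = E[R], so z = 0 with no continuity correction.
Step 5: Two-sided p-value via normal approximation = 2*(1 - Phi(|z|)) = 1.000000.
Step 6: alpha = 0.05. fail to reject H0.

R = 8, z = 0.0000, p = 1.000000, fail to reject H0.


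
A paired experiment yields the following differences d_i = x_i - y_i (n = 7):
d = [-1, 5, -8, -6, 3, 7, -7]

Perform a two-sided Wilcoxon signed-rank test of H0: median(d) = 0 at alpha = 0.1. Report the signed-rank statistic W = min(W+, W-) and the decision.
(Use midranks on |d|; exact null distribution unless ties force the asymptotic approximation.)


Step 1: Drop any zero differences (none here) and take |d_i|.
|d| = [1, 5, 8, 6, 3, 7, 7]
Step 2: Midrank |d_i| (ties get averaged ranks).
ranks: |1|->1, |5|->3, |8|->7, |6|->4, |3|->2, |7|->5.5, |7|->5.5
Step 3: Attach original signs; sum ranks with positive sign and with negative sign.
W+ = 3 + 2 + 5.5 = 10.5
W- = 1 + 7 + 4 + 5.5 = 17.5
(Check: W+ + W- = 28 should equal n(n+1)/2 = 28.)
Step 4: Test statistic W = min(W+, W-) = 10.5.
Step 5: Ties in |d|, so use the tie-corrected normal approximation.
        E[W] = n(n+1)/4 = 7*8/4 = 14.
        Tie groups: |d|=7 (t=2); sum(t^3 - t) = 6.
        Var[W] = n(n+1)(2n+1)/24 - sum(t^3-t)/48 = 840/24 - 6/48 = 34.875.
        z = (W - E[W]) / sqrt(Var[W]) = (10.5 - 14) / 5.9055 = -0.5927.
        Two-sided p = 2*Phi(z) = 0.553404.
Step 6: alpha = 0.1. fail to reject H0.

W+ = 10.5, W- = 17.5, W = min = 10.5, p = 0.553404, fail to reject H0.


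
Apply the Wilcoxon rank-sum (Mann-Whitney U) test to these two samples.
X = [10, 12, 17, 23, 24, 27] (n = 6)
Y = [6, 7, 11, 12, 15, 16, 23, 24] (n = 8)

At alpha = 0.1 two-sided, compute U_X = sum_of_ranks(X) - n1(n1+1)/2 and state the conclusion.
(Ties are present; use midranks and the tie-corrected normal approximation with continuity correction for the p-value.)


Step 1: Combine and sort all 14 observations; assign midranks.
sorted (value, group): (6,Y), (7,Y), (10,X), (11,Y), (12,X), (12,Y), (15,Y), (16,Y), (17,X), (23,X), (23,Y), (24,X), (24,Y), (27,X)
ranks: 6->1, 7->2, 10->3, 11->4, 12->5.5, 12->5.5, 15->7, 16->8, 17->9, 23->10.5, 23->10.5, 24->12.5, 24->12.5, 27->14
Step 2: Rank sum for X: R1 = 3 + 5.5 + 9 + 10.5 + 12.5 + 14 = 54.5.
Step 3: U_X = R1 - n1(n1+1)/2 = 54.5 - 6*7/2 = 54.5 - 21 = 33.5.
       U_Y = n1*n2 - U_X = 48 - 33.5 = 14.5.
Step 4: Ties are present, so use the tie-corrected normal approximation (with continuity correction) for the p-value.
Step 5: p-value = 0.243718; compare to alpha = 0.1. fail to reject H0.

U_X = 33.5, p = 0.243718, fail to reject H0 at alpha = 0.1.


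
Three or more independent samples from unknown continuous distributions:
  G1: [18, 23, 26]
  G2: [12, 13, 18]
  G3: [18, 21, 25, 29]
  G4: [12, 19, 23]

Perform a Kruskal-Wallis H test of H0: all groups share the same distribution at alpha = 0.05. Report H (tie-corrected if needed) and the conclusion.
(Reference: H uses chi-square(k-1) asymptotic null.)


Step 1: Combine all N = 13 observations and assign midranks.
sorted (value, group, rank): (12,G2,1.5), (12,G4,1.5), (13,G2,3), (18,G1,5), (18,G2,5), (18,G3,5), (19,G4,7), (21,G3,8), (23,G1,9.5), (23,G4,9.5), (25,G3,11), (26,G1,12), (29,G3,13)
Step 2: Sum ranks within each group.
R_1 = 26.5 (n_1 = 3)
R_2 = 9.5 (n_2 = 3)
R_3 = 37 (n_3 = 4)
R_4 = 18 (n_4 = 3)
Step 3: H = 12/(N(N+1)) * sum(R_i^2/n_i) - 3(N+1)
     = 12/(13*14) * (26.5^2/3 + 9.5^2/3 + 37^2/4 + 18^2/3) - 3*14
     = 0.065934 * 714.417 - 42
     = 5.104396.
Step 4: Ties present; correction factor C = 1 - 36/(13^3 - 13) = 0.983516. Corrected H = 5.104396 / 0.983516 = 5.189944.
Step 5: Under H0, H ~ chi^2(3); p-value = 0.158405.
Step 6: alpha = 0.05. fail to reject H0.

H = 5.1899, df = 3, p = 0.158405, fail to reject H0.


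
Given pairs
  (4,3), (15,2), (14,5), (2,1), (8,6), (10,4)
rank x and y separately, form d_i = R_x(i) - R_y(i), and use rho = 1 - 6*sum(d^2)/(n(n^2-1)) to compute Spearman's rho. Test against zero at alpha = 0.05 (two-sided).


Step 1: Rank x and y separately (midranks; no ties here).
rank(x): 4->2, 15->6, 14->5, 2->1, 8->3, 10->4
rank(y): 3->3, 2->2, 5->5, 1->1, 6->6, 4->4
Step 2: d_i = R_x(i) - R_y(i); compute d_i^2.
  (2-3)^2=1, (6-2)^2=16, (5-5)^2=0, (1-1)^2=0, (3-6)^2=9, (4-4)^2=0
sum(d^2) = 26.
Step 3: rho = 1 - 6*26 / (6*(6^2 - 1)) = 1 - 156/210 = 0.257143.
Step 4: Under H0, t = rho * sqrt((n-2)/(1-rho^2)) = 0.5322 ~ t(4).
Step 5: Two-sided p-value from the t-distribution with 4 df = 0.622787.
Step 6: alpha = 0.05. fail to reject H0.

rho = 0.2571, p = 0.622787, fail to reject H0 at alpha = 0.05.


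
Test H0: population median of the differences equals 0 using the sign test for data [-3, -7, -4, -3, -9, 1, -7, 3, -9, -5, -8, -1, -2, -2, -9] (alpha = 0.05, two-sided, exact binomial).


Step 1: Discard zero differences. Original n = 15; n_eff = number of nonzero differences = 15.
Nonzero differences (with sign): -3, -7, -4, -3, -9, +1, -7, +3, -9, -5, -8, -1, -2, -2, -9
Step 2: Count signs: positive = 2, negative = 13.
Step 3: Under H0: P(positive) = 0.5, so the number of positives S ~ Bin(15, 0.5).
Step 4: Two-sided exact p-value = sum of Bin(15,0.5) probabilities at or below the observed probability = 0.007385.
Step 5: alpha = 0.05. reject H0.

n_eff = 15, pos = 2, neg = 13, p = 0.007385, reject H0.


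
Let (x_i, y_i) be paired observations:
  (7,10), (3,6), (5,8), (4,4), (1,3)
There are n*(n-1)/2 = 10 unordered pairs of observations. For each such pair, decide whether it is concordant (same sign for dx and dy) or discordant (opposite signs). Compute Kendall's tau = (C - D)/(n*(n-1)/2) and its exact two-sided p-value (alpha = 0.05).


Step 1: Enumerate the 10 unordered pairs (i,j) with i<j and classify each by sign(x_j-x_i) * sign(y_j-y_i).
  (1,2):dx=-4,dy=-4->C; (1,3):dx=-2,dy=-2->C; (1,4):dx=-3,dy=-6->C; (1,5):dx=-6,dy=-7->C
  (2,3):dx=+2,dy=+2->C; (2,4):dx=+1,dy=-2->D; (2,5):dx=-2,dy=-3->C; (3,4):dx=-1,dy=-4->C
  (3,5):dx=-4,dy=-5->C; (4,5):dx=-3,dy=-1->C
Step 2: C = 9, D = 1, total pairs = 10.
Step 3: tau = (C - D)/(n(n-1)/2) = (9 - 1)/10 = 0.800000.
Step 4: Exact two-sided p-value (enumerate n! = 120 permutations of y under H0): p = 0.083333.
Step 5: alpha = 0.05. fail to reject H0.

tau_b = 0.8000 (C=9, D=1), p = 0.083333, fail to reject H0.


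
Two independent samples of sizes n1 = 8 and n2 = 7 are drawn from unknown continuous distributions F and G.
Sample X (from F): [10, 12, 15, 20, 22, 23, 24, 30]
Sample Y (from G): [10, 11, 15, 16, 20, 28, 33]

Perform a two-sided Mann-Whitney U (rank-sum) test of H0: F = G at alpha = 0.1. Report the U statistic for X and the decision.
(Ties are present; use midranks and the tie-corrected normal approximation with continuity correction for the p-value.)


Step 1: Combine and sort all 15 observations; assign midranks.
sorted (value, group): (10,X), (10,Y), (11,Y), (12,X), (15,X), (15,Y), (16,Y), (20,X), (20,Y), (22,X), (23,X), (24,X), (28,Y), (30,X), (33,Y)
ranks: 10->1.5, 10->1.5, 11->3, 12->4, 15->5.5, 15->5.5, 16->7, 20->8.5, 20->8.5, 22->10, 23->11, 24->12, 28->13, 30->14, 33->15
Step 2: Rank sum for X: R1 = 1.5 + 4 + 5.5 + 8.5 + 10 + 11 + 12 + 14 = 66.5.
Step 3: U_X = R1 - n1(n1+1)/2 = 66.5 - 8*9/2 = 66.5 - 36 = 30.5.
       U_Y = n1*n2 - U_X = 56 - 30.5 = 25.5.
Step 4: Ties are present, so use the tie-corrected normal approximation (with continuity correction) for the p-value.
Step 5: p-value = 0.816478; compare to alpha = 0.1. fail to reject H0.

U_X = 30.5, p = 0.816478, fail to reject H0 at alpha = 0.1.


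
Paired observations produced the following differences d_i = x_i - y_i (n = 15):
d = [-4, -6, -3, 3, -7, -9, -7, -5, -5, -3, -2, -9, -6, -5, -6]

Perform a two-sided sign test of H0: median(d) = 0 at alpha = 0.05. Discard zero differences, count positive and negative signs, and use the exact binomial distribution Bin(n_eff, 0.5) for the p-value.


Step 1: Discard zero differences. Original n = 15; n_eff = number of nonzero differences = 15.
Nonzero differences (with sign): -4, -6, -3, +3, -7, -9, -7, -5, -5, -3, -2, -9, -6, -5, -6
Step 2: Count signs: positive = 1, negative = 14.
Step 3: Under H0: P(positive) = 0.5, so the number of positives S ~ Bin(15, 0.5).
Step 4: Two-sided exact p-value = sum of Bin(15,0.5) probabilities at or below the observed probability = 0.000977.
Step 5: alpha = 0.05. reject H0.

n_eff = 15, pos = 1, neg = 14, p = 0.000977, reject H0.
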